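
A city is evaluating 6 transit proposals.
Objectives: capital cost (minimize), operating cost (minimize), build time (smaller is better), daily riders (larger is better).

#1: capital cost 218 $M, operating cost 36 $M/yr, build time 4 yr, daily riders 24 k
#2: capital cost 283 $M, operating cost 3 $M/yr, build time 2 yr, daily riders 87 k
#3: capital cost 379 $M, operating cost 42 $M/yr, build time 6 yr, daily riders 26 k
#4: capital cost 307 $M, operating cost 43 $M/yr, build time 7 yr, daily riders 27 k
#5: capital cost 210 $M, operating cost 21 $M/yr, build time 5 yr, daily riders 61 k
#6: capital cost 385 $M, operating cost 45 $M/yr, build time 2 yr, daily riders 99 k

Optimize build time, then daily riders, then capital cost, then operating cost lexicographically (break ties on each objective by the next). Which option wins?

First minimize build time: best is 2, kept {#2, #6}.
Then maximize daily riders: best is 99, kept {#6}.

#6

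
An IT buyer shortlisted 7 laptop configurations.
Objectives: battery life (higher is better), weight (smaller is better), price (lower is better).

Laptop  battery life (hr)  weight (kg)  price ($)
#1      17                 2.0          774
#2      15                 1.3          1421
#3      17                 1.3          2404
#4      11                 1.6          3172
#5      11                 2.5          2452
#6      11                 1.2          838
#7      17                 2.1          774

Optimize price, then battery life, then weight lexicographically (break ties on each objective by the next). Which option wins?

#1

First minimize price: best is 774, kept {#1, #7}.
Then maximize battery life: best is 17, kept {#1, #7}.
Then minimize weight: best is 2.0, kept {#1}.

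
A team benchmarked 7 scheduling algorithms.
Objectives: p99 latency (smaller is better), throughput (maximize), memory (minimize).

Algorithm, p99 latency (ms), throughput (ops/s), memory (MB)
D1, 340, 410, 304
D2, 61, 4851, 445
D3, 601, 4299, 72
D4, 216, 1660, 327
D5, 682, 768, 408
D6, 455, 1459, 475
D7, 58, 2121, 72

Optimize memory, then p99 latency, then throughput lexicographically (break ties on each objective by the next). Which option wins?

First minimize memory: best is 72, kept {D3, D7}.
Then minimize p99 latency: best is 58, kept {D7}.

D7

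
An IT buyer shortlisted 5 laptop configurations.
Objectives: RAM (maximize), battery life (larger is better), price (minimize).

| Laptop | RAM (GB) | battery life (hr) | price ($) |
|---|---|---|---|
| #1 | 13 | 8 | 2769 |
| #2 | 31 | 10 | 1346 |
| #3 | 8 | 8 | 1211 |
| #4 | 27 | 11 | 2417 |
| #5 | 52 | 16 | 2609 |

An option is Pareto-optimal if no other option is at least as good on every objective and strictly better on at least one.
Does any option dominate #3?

#1: worse on price (2769 vs 1211).
#2: worse on price (1346 vs 1211).
#4: worse on price (2417 vs 1211).
#5: worse on price (2609 vs 1211).
No option is at least as good as #3 on every objective and strictly better on one.

No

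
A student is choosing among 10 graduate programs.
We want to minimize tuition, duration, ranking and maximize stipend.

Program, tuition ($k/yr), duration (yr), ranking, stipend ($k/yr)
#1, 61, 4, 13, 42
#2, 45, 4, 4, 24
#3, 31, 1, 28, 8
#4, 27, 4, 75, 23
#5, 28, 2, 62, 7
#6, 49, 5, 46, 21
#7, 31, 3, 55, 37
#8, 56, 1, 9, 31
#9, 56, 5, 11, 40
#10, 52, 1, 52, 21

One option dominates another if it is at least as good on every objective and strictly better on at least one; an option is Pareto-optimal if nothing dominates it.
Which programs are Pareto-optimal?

#1, #2, #3, #4, #5, #7, #8, #9, #10

#1: not dominated (best stipend).
#2: not dominated (best ranking).
#3: not dominated.
#4: not dominated (best tuition).
#5: not dominated.
#6: dominated by #2 (tuition 45≤49, duration 4≤5, ranking 4≤46, stipend 24≥21).
#7: not dominated.
#8: not dominated.
#9: not dominated.
#10: not dominated.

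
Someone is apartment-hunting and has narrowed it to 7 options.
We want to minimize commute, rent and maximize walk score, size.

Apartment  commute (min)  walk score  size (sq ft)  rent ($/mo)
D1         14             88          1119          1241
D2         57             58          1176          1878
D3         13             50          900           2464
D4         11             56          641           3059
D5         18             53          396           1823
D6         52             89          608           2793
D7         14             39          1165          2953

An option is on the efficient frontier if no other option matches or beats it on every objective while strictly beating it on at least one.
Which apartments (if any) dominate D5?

D1

D1: commute 14≤18, walk score 88≥53, size 1119≥396, rent 1241≤1823 — dominates D5.
Others (D2, D3, D4, D6, D7) are each worse than D5 on at least one objective.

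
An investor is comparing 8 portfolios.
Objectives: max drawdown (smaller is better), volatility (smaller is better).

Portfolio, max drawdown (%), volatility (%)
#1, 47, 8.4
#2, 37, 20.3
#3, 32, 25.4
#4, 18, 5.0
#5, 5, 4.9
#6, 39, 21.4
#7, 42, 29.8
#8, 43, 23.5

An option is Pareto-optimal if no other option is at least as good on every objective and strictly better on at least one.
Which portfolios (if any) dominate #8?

#2: max drawdown 37≤43, volatility 20.3≤23.5 — dominates #8.
#4: max drawdown 18≤43, volatility 5.0≤23.5 — dominates #8.
#5: max drawdown 5≤43, volatility 4.9≤23.5 — dominates #8.
#6: max drawdown 39≤43, volatility 21.4≤23.5 — dominates #8.
Others (#1, #3, #7) are each worse than #8 on at least one objective.

#2, #4, #5, #6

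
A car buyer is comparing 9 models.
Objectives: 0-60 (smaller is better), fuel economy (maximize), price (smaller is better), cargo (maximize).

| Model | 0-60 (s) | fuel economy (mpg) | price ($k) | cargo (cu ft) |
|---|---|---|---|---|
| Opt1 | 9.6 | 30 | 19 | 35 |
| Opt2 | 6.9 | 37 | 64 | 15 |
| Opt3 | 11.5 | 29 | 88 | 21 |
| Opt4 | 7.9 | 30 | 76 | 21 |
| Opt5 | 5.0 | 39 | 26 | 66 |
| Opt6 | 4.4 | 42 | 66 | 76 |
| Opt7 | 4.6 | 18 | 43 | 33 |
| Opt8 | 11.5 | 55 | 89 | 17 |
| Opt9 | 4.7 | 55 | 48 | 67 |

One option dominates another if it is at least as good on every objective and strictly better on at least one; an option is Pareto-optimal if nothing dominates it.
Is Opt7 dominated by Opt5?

No

Opt5 vs Opt7: Opt5 is worse on 0-60 (5.0 vs 4.6), so it does not dominate Opt7.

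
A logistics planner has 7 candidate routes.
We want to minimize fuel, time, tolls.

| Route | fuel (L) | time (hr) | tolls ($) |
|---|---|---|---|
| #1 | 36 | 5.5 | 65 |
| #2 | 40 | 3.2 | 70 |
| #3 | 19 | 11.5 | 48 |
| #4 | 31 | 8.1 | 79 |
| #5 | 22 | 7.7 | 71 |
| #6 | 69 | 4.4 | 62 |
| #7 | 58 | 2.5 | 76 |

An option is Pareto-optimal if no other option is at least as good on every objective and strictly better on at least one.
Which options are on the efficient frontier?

#1: not dominated.
#2: not dominated.
#3: not dominated (best fuel).
#4: dominated by #5 (fuel 22≤31, time 7.7≤8.1, tolls 71≤79).
#5: not dominated.
#6: not dominated.
#7: not dominated (best time).

#1, #2, #3, #5, #6, #7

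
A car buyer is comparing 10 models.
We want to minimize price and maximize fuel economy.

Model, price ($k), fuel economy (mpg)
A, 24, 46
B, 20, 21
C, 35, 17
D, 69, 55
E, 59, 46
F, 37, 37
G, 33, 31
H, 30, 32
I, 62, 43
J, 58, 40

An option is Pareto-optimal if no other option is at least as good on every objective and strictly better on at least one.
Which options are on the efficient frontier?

A: not dominated.
B: not dominated (best price).
C: dominated by A (price 24≤35, fuel economy 46≥17).
D: not dominated (best fuel economy).
E: dominated by A (price 24≤59, fuel economy 46≥46).
F: dominated by A (price 24≤37, fuel economy 46≥37).
G: dominated by A (price 24≤33, fuel economy 46≥31).
H: dominated by A (price 24≤30, fuel economy 46≥32).
I: dominated by A (price 24≤62, fuel economy 46≥43).
J: dominated by A (price 24≤58, fuel economy 46≥40).

A, B, D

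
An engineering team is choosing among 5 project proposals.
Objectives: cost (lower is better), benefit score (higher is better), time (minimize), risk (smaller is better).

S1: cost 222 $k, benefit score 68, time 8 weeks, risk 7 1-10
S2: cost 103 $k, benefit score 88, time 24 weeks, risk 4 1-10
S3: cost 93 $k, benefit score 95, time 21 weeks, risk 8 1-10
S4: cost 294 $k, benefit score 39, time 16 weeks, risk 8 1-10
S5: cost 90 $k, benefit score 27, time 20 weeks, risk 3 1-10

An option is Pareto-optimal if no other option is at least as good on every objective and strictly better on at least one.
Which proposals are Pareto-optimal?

S1: not dominated (best time).
S2: not dominated.
S3: not dominated (best benefit score).
S4: dominated by S1 (cost 222≤294, benefit score 68≥39, time 8≤16, risk 7≤8).
S5: not dominated (best cost).

S1, S2, S3, S5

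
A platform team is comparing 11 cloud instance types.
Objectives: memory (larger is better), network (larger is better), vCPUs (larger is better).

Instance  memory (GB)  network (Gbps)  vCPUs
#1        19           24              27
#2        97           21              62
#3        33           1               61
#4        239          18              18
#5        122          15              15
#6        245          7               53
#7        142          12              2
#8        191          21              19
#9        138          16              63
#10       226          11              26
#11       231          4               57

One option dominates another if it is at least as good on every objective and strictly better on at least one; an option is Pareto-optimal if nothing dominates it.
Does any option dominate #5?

#4 vs #5: memory 239≥122, network 18≥15, vCPUs 18≥15 — #4 is at least as good on every objective and strictly better on at least one, so #4 dominates #5.

Yes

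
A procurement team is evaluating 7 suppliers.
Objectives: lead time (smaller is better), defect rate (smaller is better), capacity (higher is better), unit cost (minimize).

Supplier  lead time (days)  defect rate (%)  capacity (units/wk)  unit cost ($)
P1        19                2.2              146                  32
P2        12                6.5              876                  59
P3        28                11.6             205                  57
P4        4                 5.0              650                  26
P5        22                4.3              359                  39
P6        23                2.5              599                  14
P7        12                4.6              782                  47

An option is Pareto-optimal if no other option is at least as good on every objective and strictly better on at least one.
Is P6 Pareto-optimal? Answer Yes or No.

P1: worse on capacity (146 vs 599).
P2: worse on defect rate (6.5 vs 2.5).
P3: worse on lead time (28 vs 23).
P4: worse on defect rate (5.0 vs 2.5).
P5: worse on defect rate (4.3 vs 2.5).
P7: worse on defect rate (4.6 vs 2.5).
No option is at least as good as P6 on every objective and strictly better on one.

Yes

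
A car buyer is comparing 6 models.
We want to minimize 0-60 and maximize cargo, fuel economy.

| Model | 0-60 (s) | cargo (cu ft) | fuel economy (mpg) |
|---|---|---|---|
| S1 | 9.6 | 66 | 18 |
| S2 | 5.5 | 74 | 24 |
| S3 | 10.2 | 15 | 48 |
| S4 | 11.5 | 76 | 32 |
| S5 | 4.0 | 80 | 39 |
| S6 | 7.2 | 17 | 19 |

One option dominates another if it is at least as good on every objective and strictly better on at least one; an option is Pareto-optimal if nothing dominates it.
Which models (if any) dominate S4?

S5

S5: 0-60 4.0≤11.5, cargo 80≥76, fuel economy 39≥32 — dominates S4.
Others (S1, S2, S3, S6) are each worse than S4 on at least one objective.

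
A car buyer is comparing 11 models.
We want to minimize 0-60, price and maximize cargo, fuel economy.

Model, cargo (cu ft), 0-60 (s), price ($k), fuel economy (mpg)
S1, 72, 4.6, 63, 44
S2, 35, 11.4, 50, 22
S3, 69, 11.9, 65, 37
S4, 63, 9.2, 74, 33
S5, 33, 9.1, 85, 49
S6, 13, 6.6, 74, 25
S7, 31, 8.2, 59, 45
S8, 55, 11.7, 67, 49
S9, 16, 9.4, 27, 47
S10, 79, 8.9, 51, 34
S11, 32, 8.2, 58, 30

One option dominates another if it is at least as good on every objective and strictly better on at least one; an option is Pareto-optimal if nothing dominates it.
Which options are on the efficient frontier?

S1, S2, S5, S7, S8, S9, S10, S11

S1: not dominated (best 0-60).
S2: not dominated.
S3: dominated by S1 (cargo 72≥69, 0-60 4.6≤11.9, price 63≤65, fuel economy 44≥37).
S4: dominated by S1 (cargo 72≥63, 0-60 4.6≤9.2, price 63≤74, fuel economy 44≥33).
S5: not dominated.
S6: dominated by S1 (cargo 72≥13, 0-60 4.6≤6.6, price 63≤74, fuel economy 44≥25).
S7: not dominated.
S8: not dominated.
S9: not dominated (best price).
S10: not dominated (best cargo).
S11: not dominated.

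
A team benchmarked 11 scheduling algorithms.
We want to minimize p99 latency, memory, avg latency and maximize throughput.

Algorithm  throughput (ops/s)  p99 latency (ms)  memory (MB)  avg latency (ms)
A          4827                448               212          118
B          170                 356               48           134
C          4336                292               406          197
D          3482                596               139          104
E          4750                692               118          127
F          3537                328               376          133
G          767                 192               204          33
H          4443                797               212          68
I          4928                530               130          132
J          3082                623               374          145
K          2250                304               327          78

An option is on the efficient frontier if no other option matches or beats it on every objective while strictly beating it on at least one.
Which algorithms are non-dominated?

A, B, C, D, E, F, G, H, I, K

A: not dominated.
B: not dominated (best memory).
C: not dominated.
D: not dominated.
E: not dominated.
F: not dominated.
G: not dominated (best p99 latency).
H: not dominated.
I: not dominated (best throughput).
J: dominated by A (throughput 4827≥3082, p99 latency 448≤623, memory 212≤374, avg latency 118≤145).
K: not dominated.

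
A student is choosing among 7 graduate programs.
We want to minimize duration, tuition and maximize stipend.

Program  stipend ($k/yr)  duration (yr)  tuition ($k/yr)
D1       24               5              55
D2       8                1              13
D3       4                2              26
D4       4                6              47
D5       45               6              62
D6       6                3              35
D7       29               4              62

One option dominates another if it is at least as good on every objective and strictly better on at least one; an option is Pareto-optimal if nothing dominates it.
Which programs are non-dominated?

D1: not dominated.
D2: not dominated (best duration).
D3: dominated by D2 (stipend 8≥4, duration 1≤2, tuition 13≤26).
D4: dominated by D2 (stipend 8≥4, duration 1≤6, tuition 13≤47).
D5: not dominated (best stipend).
D6: dominated by D2 (stipend 8≥6, duration 1≤3, tuition 13≤35).
D7: not dominated.

D1, D2, D5, D7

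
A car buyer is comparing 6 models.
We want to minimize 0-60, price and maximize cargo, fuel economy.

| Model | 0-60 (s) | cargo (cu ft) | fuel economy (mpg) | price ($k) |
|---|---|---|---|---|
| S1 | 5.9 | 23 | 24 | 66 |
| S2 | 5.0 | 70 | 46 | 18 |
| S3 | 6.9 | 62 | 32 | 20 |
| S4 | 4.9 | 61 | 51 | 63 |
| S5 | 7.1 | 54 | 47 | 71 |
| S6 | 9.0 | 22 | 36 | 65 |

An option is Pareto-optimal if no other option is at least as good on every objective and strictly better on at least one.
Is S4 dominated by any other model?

S1: worse on 0-60 (5.9 vs 4.9).
S2: worse on 0-60 (5.0 vs 4.9).
S3: worse on 0-60 (6.9 vs 4.9).
S5: worse on 0-60 (7.1 vs 4.9).
S6: worse on 0-60 (9.0 vs 4.9).
No option is at least as good as S4 on every objective and strictly better on one.

No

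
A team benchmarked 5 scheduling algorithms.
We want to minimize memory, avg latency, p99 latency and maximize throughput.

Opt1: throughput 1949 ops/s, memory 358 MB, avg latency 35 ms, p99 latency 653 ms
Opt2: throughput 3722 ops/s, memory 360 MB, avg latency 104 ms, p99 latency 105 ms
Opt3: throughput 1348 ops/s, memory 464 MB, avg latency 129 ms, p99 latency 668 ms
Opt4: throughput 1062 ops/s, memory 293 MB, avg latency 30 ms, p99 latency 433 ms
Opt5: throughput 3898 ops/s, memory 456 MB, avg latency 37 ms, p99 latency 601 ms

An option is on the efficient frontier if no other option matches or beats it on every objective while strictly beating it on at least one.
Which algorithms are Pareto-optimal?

Opt1: not dominated.
Opt2: not dominated (best p99 latency).
Opt3: dominated by Opt1 (throughput 1949≥1348, memory 358≤464, avg latency 35≤129, p99 latency 653≤668).
Opt4: not dominated (best memory).
Opt5: not dominated (best throughput).

Opt1, Opt2, Opt4, Opt5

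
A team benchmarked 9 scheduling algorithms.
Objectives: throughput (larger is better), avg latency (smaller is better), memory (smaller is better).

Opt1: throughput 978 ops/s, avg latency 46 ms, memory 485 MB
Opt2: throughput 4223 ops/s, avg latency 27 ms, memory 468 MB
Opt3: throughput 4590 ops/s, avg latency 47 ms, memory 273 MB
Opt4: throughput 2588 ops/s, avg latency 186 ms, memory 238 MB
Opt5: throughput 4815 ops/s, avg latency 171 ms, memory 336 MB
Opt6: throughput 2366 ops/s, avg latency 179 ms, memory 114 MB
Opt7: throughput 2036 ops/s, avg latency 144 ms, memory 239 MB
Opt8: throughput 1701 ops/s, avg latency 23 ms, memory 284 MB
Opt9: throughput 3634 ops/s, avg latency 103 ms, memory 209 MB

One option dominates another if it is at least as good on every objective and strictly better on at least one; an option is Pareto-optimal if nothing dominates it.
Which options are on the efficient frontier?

Opt1: dominated by Opt2 (throughput 4223≥978, avg latency 27≤46, memory 468≤485).
Opt2: not dominated.
Opt3: not dominated.
Opt4: dominated by Opt9 (throughput 3634≥2588, avg latency 103≤186, memory 209≤238).
Opt5: not dominated (best throughput).
Opt6: not dominated (best memory).
Opt7: dominated by Opt9 (throughput 3634≥2036, avg latency 103≤144, memory 209≤239).
Opt8: not dominated (best avg latency).
Opt9: not dominated.

Opt2, Opt3, Opt5, Opt6, Opt8, Opt9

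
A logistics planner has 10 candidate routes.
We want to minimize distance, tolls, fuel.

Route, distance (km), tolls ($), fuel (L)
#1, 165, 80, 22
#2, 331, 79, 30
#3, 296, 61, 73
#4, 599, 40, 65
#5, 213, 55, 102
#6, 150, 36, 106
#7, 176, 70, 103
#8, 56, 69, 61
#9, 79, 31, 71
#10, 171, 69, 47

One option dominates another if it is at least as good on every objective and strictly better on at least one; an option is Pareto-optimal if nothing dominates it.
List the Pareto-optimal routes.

#1: not dominated (best fuel).
#2: not dominated.
#3: dominated by #9 (distance 79≤296, tolls 31≤61, fuel 71≤73).
#4: not dominated.
#5: dominated by #9 (distance 79≤213, tolls 31≤55, fuel 71≤102).
#6: dominated by #9 (distance 79≤150, tolls 31≤36, fuel 71≤106).
#7: dominated by #8 (distance 56≤176, tolls 69≤70, fuel 61≤103).
#8: not dominated (best distance).
#9: not dominated (best tolls).
#10: not dominated.

#1, #2, #4, #8, #9, #10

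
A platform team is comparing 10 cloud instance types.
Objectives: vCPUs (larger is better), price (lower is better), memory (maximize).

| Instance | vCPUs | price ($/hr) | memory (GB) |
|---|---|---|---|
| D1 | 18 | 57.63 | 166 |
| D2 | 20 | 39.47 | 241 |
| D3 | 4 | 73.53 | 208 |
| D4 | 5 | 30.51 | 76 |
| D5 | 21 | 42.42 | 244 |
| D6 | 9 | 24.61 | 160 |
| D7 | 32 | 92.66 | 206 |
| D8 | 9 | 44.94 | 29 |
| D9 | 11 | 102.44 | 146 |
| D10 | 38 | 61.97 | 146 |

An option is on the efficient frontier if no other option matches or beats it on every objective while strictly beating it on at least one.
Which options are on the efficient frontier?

D1: dominated by D2 (vCPUs 20≥18, price 39.47≤57.63, memory 241≥166).
D2: not dominated.
D3: dominated by D2 (vCPUs 20≥4, price 39.47≤73.53, memory 241≥208).
D4: dominated by D6 (vCPUs 9≥5, price 24.61≤30.51, memory 160≥76).
D5: not dominated (best memory).
D6: not dominated (best price).
D7: not dominated.
D8: dominated by D2 (vCPUs 20≥9, price 39.47≤44.94, memory 241≥29).
D9: dominated by D1 (vCPUs 18≥11, price 57.63≤102.44, memory 166≥146).
D10: not dominated (best vCPUs).

D2, D5, D6, D7, D10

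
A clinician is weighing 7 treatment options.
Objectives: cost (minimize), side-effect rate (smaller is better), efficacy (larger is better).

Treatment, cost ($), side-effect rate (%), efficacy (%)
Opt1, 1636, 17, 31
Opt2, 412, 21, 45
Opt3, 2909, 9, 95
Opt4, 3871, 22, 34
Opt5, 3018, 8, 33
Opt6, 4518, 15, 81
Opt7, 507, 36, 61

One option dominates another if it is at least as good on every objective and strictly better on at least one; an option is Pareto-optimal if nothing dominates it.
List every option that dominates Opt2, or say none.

Opt1: worse on cost (1636 vs 412).
Opt3: worse on cost (2909 vs 412).
Opt4: worse on cost (3871 vs 412).
Opt5: worse on cost (3018 vs 412).
Opt6: worse on cost (4518 vs 412).
Opt7: worse on cost (507 vs 412).
No option dominates Opt2.

none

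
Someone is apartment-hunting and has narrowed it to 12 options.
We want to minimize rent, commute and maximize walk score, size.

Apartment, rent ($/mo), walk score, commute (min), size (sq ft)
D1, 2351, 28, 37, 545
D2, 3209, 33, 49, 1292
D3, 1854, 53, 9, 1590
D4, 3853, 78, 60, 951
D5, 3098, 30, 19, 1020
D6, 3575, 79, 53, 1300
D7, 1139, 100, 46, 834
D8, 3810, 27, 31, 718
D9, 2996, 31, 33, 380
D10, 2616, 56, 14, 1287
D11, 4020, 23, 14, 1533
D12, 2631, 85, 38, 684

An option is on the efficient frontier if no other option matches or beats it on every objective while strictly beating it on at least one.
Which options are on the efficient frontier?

D3, D6, D7, D10, D12

D1: dominated by D3 (rent 1854≤2351, walk score 53≥28, commute 9≤37, size 1590≥545).
D2: dominated by D3 (rent 1854≤3209, walk score 53≥33, commute 9≤49, size 1590≥1292).
D3: not dominated (best commute).
D4: dominated by D6 (rent 3575≤3853, walk score 79≥78, commute 53≤60, size 1300≥951).
D5: dominated by D3 (rent 1854≤3098, walk score 53≥30, commute 9≤19, size 1590≥1020).
D6: not dominated.
D7: not dominated (best rent).
D8: dominated by D3 (rent 1854≤3810, walk score 53≥27, commute 9≤31, size 1590≥718).
D9: dominated by D3 (rent 1854≤2996, walk score 53≥31, commute 9≤33, size 1590≥380).
D10: not dominated.
D11: dominated by D3 (rent 1854≤4020, walk score 53≥23, commute 9≤14, size 1590≥1533).
D12: not dominated.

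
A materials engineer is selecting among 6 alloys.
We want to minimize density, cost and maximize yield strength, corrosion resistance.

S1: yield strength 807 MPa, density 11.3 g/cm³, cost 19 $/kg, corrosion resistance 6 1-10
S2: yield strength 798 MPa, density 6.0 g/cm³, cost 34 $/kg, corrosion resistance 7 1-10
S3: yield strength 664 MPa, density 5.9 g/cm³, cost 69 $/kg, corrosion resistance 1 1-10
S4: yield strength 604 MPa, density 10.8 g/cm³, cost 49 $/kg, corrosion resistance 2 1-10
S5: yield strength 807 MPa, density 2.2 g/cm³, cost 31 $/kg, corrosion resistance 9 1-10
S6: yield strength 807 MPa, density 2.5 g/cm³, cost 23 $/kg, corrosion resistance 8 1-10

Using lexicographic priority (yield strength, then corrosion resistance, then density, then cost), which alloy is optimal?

First maximize yield strength: best is 807, kept {S1, S5, S6}.
Then maximize corrosion resistance: best is 9, kept {S5}.

S5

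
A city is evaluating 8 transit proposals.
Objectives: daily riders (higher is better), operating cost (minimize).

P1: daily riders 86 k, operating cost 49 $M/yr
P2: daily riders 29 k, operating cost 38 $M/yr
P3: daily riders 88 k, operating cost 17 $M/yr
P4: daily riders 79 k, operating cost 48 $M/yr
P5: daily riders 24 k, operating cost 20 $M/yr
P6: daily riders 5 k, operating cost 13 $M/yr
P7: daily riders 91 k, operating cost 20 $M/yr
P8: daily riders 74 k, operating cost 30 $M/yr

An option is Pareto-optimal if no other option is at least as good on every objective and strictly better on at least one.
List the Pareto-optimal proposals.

P1: dominated by P3 (daily riders 88≥86, operating cost 17≤49).
P2: dominated by P3 (daily riders 88≥29, operating cost 17≤38).
P3: not dominated.
P4: dominated by P3 (daily riders 88≥79, operating cost 17≤48).
P5: dominated by P3 (daily riders 88≥24, operating cost 17≤20).
P6: not dominated (best operating cost).
P7: not dominated (best daily riders).
P8: dominated by P3 (daily riders 88≥74, operating cost 17≤30).

P3, P6, P7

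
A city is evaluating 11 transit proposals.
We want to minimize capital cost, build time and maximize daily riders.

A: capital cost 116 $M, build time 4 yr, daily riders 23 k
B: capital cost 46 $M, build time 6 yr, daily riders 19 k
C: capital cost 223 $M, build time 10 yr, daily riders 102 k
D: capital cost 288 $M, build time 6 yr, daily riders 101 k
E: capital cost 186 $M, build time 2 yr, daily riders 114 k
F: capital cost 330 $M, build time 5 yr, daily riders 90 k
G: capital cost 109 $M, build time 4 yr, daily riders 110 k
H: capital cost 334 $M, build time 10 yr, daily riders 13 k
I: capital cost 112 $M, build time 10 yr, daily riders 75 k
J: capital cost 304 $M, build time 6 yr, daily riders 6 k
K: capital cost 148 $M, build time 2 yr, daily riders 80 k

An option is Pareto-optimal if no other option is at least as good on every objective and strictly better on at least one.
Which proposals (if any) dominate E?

none

A: worse on build time (4 vs 2).
B: worse on build time (6 vs 2).
C: worse on capital cost (223 vs 186).
D: worse on capital cost (288 vs 186).
F: worse on capital cost (330 vs 186).
G: worse on build time (4 vs 2).
H: worse on capital cost (334 vs 186).
I: worse on build time (10 vs 2).
J: worse on capital cost (304 vs 186).
K: worse on daily riders (80 vs 114).
No option dominates E.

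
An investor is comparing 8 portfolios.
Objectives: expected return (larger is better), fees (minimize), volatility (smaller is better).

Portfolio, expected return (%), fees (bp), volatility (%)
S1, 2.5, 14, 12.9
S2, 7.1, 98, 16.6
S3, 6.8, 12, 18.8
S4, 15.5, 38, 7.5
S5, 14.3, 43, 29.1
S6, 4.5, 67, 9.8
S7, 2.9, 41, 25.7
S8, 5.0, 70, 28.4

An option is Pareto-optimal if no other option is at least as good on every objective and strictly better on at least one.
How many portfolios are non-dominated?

S1: not dominated.
S2: dominated by S4 (expected return 15.5≥7.1, fees 38≤98, volatility 7.5≤16.6).
S3: not dominated (best fees).
S4: not dominated (best expected return).
S5: dominated by S4 (expected return 15.5≥14.3, fees 38≤43, volatility 7.5≤29.1).
S6: dominated by S4 (expected return 15.5≥4.5, fees 38≤67, volatility 7.5≤9.8).
S7: dominated by S3 (expected return 6.8≥2.9, fees 12≤41, volatility 18.8≤25.7).
S8: dominated by S3 (expected return 6.8≥5.0, fees 12≤70, volatility 18.8≤28.4).
Pareto-optimal: S1, S3, S4 → 3.

3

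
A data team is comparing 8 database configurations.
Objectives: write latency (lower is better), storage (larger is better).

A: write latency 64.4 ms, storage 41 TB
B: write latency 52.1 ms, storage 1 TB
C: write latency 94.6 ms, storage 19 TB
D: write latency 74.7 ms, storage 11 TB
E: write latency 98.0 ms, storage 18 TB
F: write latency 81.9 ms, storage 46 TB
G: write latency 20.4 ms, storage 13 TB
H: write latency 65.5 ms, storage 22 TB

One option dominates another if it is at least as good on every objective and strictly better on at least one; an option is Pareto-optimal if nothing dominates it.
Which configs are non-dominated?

A, F, G

A: not dominated.
B: dominated by G (write latency 20.4≤52.1, storage 13≥1).
C: dominated by A (write latency 64.4≤94.6, storage 41≥19).
D: dominated by A (write latency 64.4≤74.7, storage 41≥11).
E: dominated by A (write latency 64.4≤98.0, storage 41≥18).
F: not dominated (best storage).
G: not dominated (best write latency).
H: dominated by A (write latency 64.4≤65.5, storage 41≥22).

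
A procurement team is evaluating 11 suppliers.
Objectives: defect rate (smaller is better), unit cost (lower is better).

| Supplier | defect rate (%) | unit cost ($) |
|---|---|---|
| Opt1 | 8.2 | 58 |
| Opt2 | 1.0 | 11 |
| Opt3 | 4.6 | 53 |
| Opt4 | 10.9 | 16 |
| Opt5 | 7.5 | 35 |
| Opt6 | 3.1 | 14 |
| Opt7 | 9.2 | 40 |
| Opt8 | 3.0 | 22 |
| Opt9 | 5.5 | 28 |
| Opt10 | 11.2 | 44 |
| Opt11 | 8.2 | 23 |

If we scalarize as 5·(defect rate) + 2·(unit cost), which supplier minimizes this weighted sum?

Opt2

Opt1: 5·8.2 + 2·58 = 157.0
Opt2: 5·1.0 + 2·11 = 27.0
Opt3: 5·4.6 + 2·53 = 129.0
Opt4: 5·10.9 + 2·16 = 86.5
Opt5: 5·7.5 + 2·35 = 107.5
Opt6: 5·3.1 + 2·14 = 43.5
Opt7: 5·9.2 + 2·40 = 126.0
Opt8: 5·3.0 + 2·22 = 59.0
Opt9: 5·5.5 + 2·28 = 83.5
Opt10: 5·11.2 + 2·44 = 144.0
Opt11: 5·8.2 + 2·23 = 87.0
Lowest: Opt2 at 27.0.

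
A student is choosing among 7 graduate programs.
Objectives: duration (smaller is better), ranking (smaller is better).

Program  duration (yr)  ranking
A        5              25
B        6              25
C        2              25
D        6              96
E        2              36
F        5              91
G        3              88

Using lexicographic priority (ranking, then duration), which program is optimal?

C

First minimize ranking: best is 25, kept {A, B, C}.
Then minimize duration: best is 2, kept {C}.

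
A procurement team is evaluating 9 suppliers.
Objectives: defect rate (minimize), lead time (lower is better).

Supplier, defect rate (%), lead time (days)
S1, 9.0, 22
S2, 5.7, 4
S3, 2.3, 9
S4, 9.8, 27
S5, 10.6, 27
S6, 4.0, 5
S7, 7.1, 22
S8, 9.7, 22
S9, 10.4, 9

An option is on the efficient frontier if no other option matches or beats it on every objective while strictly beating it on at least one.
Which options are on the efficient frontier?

S2, S3, S6

S1: dominated by S2 (defect rate 5.7≤9.0, lead time 4≤22).
S2: not dominated (best lead time).
S3: not dominated (best defect rate).
S4: dominated by S1 (defect rate 9.0≤9.8, lead time 22≤27).
S5: dominated by S1 (defect rate 9.0≤10.6, lead time 22≤27).
S6: not dominated.
S7: dominated by S2 (defect rate 5.7≤7.1, lead time 4≤22).
S8: dominated by S1 (defect rate 9.0≤9.7, lead time 22≤22).
S9: dominated by S2 (defect rate 5.7≤10.4, lead time 4≤9).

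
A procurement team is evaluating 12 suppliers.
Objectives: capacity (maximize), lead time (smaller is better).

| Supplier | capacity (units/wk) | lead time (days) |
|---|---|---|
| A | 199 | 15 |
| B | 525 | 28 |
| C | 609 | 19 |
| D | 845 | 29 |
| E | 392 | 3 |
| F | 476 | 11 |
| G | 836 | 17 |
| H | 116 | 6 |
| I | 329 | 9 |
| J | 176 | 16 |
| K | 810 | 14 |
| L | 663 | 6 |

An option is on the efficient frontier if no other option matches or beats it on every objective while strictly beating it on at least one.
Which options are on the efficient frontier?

D, E, G, K, L

A: dominated by E (capacity 392≥199, lead time 3≤15).
B: dominated by C (capacity 609≥525, lead time 19≤28).
C: dominated by G (capacity 836≥609, lead time 17≤19).
D: not dominated (best capacity).
E: not dominated (best lead time).
F: dominated by L (capacity 663≥476, lead time 6≤11).
G: not dominated.
H: dominated by E (capacity 392≥116, lead time 3≤6).
I: dominated by E (capacity 392≥329, lead time 3≤9).
J: dominated by A (capacity 199≥176, lead time 15≤16).
K: not dominated.
L: not dominated.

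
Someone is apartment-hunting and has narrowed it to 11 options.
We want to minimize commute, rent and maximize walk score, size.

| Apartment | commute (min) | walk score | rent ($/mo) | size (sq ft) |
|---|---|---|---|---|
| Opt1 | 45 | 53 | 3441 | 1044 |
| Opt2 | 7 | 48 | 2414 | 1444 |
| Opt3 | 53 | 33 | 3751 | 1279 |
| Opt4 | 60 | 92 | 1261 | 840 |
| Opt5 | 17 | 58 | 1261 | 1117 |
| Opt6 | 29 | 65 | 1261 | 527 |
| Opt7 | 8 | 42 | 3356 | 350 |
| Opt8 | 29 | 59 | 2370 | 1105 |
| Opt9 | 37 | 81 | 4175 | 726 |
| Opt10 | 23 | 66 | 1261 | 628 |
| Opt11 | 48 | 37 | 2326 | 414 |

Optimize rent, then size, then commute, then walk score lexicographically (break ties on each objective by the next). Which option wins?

First minimize rent: best is 1261, kept {Opt4, Opt5, Opt6, Opt10}.
Then maximize size: best is 1117, kept {Opt5}.

Opt5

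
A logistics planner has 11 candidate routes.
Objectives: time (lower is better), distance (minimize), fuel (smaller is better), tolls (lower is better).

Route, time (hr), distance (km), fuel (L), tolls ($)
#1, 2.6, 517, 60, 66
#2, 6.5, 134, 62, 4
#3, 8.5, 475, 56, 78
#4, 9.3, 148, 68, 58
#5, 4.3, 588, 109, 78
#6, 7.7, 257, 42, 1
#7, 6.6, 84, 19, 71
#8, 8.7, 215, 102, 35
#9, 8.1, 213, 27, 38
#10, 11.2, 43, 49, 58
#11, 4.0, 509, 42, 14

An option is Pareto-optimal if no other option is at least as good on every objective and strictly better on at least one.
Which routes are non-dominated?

#1, #2, #6, #7, #9, #10, #11

#1: not dominated (best time).
#2: not dominated.
#3: dominated by #6 (time 7.7≤8.5, distance 257≤475, fuel 42≤56, tolls 1≤78).
#4: dominated by #2 (time 6.5≤9.3, distance 134≤148, fuel 62≤68, tolls 4≤58).
#5: dominated by #1 (time 2.6≤4.3, distance 517≤588, fuel 60≤109, tolls 66≤78).
#6: not dominated (best tolls).
#7: not dominated (best fuel).
#8: dominated by #2 (time 6.5≤8.7, distance 134≤215, fuel 62≤102, tolls 4≤35).
#9: not dominated.
#10: not dominated (best distance).
#11: not dominated.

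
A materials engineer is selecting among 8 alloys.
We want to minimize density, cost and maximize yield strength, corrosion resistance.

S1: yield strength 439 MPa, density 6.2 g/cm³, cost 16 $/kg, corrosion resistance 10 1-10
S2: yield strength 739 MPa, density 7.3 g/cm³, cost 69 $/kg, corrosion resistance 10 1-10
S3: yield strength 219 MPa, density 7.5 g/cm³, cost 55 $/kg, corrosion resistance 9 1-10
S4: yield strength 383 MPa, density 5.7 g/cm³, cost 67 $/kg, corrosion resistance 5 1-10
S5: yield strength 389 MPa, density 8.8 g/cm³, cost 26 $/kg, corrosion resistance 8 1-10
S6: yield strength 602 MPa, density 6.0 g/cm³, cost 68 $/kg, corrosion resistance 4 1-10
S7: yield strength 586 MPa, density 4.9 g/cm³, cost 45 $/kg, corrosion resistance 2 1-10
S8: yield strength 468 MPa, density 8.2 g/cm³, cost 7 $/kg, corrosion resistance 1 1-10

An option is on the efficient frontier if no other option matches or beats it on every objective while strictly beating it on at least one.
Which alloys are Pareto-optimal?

S1: not dominated.
S2: not dominated (best yield strength).
S3: dominated by S1 (yield strength 439≥219, density 6.2≤7.5, cost 16≤55, corrosion resistance 10≥9).
S4: not dominated.
S5: dominated by S1 (yield strength 439≥389, density 6.2≤8.8, cost 16≤26, corrosion resistance 10≥8).
S6: not dominated.
S7: not dominated (best density).
S8: not dominated (best cost).

S1, S2, S4, S6, S7, S8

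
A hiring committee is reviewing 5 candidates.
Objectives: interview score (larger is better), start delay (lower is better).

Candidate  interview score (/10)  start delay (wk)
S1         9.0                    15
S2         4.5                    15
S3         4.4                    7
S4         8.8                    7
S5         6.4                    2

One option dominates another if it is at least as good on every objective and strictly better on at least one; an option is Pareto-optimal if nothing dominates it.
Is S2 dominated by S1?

S1 vs S2: interview score 9.0≥4.5, start delay 15≤15 — S1 is at least as good on every objective with at least one strict improvement.

Yes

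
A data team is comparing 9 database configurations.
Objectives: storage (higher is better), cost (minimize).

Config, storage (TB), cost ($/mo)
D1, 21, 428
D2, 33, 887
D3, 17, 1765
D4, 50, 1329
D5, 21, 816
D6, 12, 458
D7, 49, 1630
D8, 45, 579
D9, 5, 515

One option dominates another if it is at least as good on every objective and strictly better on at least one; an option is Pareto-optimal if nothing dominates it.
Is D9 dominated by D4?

D4 vs D9: D4 is worse on cost (1329 vs 515), so it does not dominate D9.

No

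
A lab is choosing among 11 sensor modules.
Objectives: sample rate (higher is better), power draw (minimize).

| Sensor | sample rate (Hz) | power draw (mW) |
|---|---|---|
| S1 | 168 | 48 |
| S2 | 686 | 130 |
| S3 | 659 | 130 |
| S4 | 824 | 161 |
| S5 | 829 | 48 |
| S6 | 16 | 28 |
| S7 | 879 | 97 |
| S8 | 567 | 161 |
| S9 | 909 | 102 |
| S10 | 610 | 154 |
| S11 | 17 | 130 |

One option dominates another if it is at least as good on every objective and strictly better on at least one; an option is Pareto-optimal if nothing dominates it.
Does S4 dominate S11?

No

S4 vs S11: S4 is worse on power draw (161 vs 130), so it does not dominate S11.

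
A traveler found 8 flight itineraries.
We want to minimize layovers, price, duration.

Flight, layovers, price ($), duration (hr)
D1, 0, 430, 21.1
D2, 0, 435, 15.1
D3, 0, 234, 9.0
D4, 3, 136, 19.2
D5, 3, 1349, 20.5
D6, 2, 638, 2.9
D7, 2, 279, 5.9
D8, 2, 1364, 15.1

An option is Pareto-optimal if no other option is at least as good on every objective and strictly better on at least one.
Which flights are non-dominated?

D1: dominated by D3 (layovers 0≤0, price 234≤430, duration 9.0≤21.1).
D2: dominated by D3 (layovers 0≤0, price 234≤435, duration 9.0≤15.1).
D3: not dominated.
D4: not dominated (best price).
D5: dominated by D2 (layovers 0≤3, price 435≤1349, duration 15.1≤20.5).
D6: not dominated (best duration).
D7: not dominated.
D8: dominated by D2 (layovers 0≤2, price 435≤1364, duration 15.1≤15.1).

D3, D4, D6, D7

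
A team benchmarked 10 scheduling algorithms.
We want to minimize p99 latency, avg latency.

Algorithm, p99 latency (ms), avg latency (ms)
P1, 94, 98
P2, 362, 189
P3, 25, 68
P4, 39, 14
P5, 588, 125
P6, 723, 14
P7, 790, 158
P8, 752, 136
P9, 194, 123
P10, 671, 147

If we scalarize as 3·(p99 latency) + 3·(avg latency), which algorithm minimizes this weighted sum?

P1: 3·94 + 3·98 = 576
P2: 3·362 + 3·189 = 1653
P3: 3·25 + 3·68 = 279
P4: 3·39 + 3·14 = 159
P5: 3·588 + 3·125 = 2139
P6: 3·723 + 3·14 = 2211
P7: 3·790 + 3·158 = 2844
P8: 3·752 + 3·136 = 2664
P9: 3·194 + 3·123 = 951
P10: 3·671 + 3·147 = 2454
Lowest: P4 at 159.

P4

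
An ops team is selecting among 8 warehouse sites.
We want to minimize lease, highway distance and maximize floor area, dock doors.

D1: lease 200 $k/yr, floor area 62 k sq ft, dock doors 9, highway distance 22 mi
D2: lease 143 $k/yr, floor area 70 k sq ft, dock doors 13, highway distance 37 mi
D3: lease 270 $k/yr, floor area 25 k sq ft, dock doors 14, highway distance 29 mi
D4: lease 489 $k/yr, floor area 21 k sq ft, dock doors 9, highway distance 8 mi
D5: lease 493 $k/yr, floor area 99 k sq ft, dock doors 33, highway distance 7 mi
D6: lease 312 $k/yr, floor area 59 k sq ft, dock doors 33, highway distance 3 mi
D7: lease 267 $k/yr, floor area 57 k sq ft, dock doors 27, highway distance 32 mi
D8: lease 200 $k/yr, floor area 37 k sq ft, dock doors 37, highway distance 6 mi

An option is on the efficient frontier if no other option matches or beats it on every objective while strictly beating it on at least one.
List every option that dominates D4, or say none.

D6: lease 312≤489, floor area 59≥21, dock doors 33≥9, highway distance 3≤8 — dominates D4.
D8: lease 200≤489, floor area 37≥21, dock doors 37≥9, highway distance 6≤8 — dominates D4.
Others (D1, D2, D3, D5, D7) are each worse than D4 on at least one objective.

D6, D8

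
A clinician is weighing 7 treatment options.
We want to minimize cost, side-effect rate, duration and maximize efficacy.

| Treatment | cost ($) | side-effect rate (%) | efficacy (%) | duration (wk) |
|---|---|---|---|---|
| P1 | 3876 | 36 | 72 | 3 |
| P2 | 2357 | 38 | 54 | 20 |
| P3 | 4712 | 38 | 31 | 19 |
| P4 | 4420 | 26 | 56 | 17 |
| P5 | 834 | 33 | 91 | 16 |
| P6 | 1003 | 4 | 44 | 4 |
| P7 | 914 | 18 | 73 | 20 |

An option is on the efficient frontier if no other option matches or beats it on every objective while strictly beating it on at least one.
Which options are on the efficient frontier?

P1: not dominated (best duration).
P2: dominated by P5 (cost 834≤2357, side-effect rate 33≤38, efficacy 91≥54, duration 16≤20).
P3: dominated by P1 (cost 3876≤4712, side-effect rate 36≤38, efficacy 72≥31, duration 3≤19).
P4: not dominated.
P5: not dominated (best cost).
P6: not dominated (best side-effect rate).
P7: not dominated.

P1, P4, P5, P6, P7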